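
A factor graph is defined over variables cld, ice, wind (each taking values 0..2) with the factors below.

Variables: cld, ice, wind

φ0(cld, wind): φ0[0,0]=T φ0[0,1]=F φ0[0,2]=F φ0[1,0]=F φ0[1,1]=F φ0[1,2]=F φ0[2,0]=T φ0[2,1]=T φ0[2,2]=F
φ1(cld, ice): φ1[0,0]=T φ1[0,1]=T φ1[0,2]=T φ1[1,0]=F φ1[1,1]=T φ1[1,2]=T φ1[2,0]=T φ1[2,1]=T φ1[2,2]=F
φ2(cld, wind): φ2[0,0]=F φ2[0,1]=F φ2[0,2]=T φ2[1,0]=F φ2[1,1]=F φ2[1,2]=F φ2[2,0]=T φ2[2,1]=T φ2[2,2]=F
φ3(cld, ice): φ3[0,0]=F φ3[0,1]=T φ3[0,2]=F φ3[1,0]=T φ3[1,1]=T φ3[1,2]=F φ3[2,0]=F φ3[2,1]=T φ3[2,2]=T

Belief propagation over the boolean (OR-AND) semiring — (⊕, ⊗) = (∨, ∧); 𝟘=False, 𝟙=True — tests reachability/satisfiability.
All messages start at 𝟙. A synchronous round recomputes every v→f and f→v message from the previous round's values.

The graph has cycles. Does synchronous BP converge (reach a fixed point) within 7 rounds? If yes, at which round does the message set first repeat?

CONVERGED at round 7

init: all messages = 𝟙 over 3 values
r1 m[φ0→cld] = [T, F, T]
r1 m[φ0→wind] = [T, T, F]
r1 m[φ1→cld] = [T, T, T]
r1 m[φ1→ice] = [T, T, T]
r1 m[φ2→cld] = [T, F, T]
r1 m[φ2→wind] = [T, T, T]
r1 m[φ3→cld] = [T, T, T]
r1 m[φ3→ice] = [T, T, T]
r1 m[cld→φ0] = [T, T, T]
r1 m[cld→φ1] = [T, T, T]
r1 m[cld→φ2] = [T, T, T]
r1 m[cld→φ3] = [T, T, T]
r1 m[ice→φ1] = [T, T, T]
r1 m[ice→φ3] = [T, T, T]
r1 m[wind→φ0] = [T, T, T]
r1 m[wind→φ2] = [T, T, T]
r2 m[φ0→cld] = [T, F, T]
r2 m[φ0→wind] = [T, T, F]
r2 m[φ1→cld] = [T, T, T]
r2 m[φ1→ice] = [T, T, T]
r2 m[φ2→cld] = [T, F, T]
r2 m[φ2→wind] = [T, T, T]
r2 m[φ3→cld] = [T, T, T]
r2 m[φ3→ice] = [T, T, T]
r2 m[cld→φ0] = [T, F, T]
r2 m[cld→φ1] = [T, F, T]
r2 m[cld→φ2] = [T, F, T]
r2 m[cld→φ3] = [T, F, T]
r2 m[ice→φ1] = [T, T, T]
r2 m[ice→φ3] = [T, T, T]
r2 m[wind→φ0] = [T, T, T]
r2 m[wind→φ2] = [T, T, F]
r3 m[φ0→cld] = [T, F, T]
r3 m[φ0→wind] = [T, T, F]
r3 m[φ1→cld] = [T, T, T]
r3 m[φ1→ice] = [T, T, T]
r3 m[φ2→cld] = [F, F, T]
r3 m[φ2→wind] = [T, T, T]
r3 m[φ3→cld] = [T, T, T]
r3 m[φ3→ice] = [F, T, T]
r3 m[cld→φ0] = [T, F, T]
r3 m[cld→φ1] = [T, F, T]
r3 m[cld→φ2] = [T, F, T]
r3 m[cld→φ3] = [T, F, T]
r3 m[ice→φ1] = [T, T, T]
r3 m[ice→φ3] = [T, T, T]
r3 m[wind→φ0] = [T, T, T]
r3 m[wind→φ2] = [T, T, F]
r4 m[φ0→cld] = [T, F, T]
r4 m[φ0→wind] = [T, T, F]
r4 m[φ1→cld] = [T, T, T]
r4 m[φ1→ice] = [T, T, T]
r4 m[φ2→cld] = [F, F, T]
r4 m[φ2→wind] = [T, T, T]
r4 m[φ3→cld] = [T, T, T]
r4 m[φ3→ice] = [F, T, T]
r4 m[cld→φ0] = [F, F, T]
r4 m[cld→φ1] = [F, F, T]
r4 m[cld→φ2] = [T, F, T]
r4 m[cld→φ3] = [F, F, T]
r4 m[ice→φ1] = [F, T, T]
r4 m[ice→φ3] = [T, T, T]
r4 m[wind→φ0] = [T, T, T]
r4 m[wind→φ2] = [T, T, F]
r5 m[φ0→cld] = [T, F, T]
r5 m[φ0→wind] = [T, T, F]
r5 m[φ1→cld] = [T, T, T]
r5 m[φ1→ice] = [T, T, F]
r5 m[φ2→cld] = [F, F, T]
r5 m[φ2→wind] = [T, T, T]
r5 m[φ3→cld] = [T, T, T]
r5 m[φ3→ice] = [F, T, T]
r5 m[cld→φ0] = [F, F, T]
r5 m[cld→φ1] = [F, F, T]
r5 m[cld→φ2] = [T, F, T]
r5 m[cld→φ3] = [F, F, T]
r5 m[ice→φ1] = [F, T, T]
r5 m[ice→φ3] = [T, T, T]
r5 m[wind→φ0] = [T, T, T]
r5 m[wind→φ2] = [T, T, F]
r6 m[φ0→cld] = [T, F, T]
r6 m[φ0→wind] = [T, T, F]
r6 m[φ1→cld] = [T, T, T]
r6 m[φ1→ice] = [T, T, F]
r6 m[φ2→cld] = [F, F, T]
r6 m[φ2→wind] = [T, T, T]
r6 m[φ3→cld] = [T, T, T]
r6 m[φ3→ice] = [F, T, T]
r6 m[cld→φ0] = [F, F, T]
r6 m[cld→φ1] = [F, F, T]
r6 m[cld→φ2] = [T, F, T]
r6 m[cld→φ3] = [F, F, T]
r6 m[ice→φ1] = [F, T, T]
r6 m[ice→φ3] = [T, T, F]
r6 m[wind→φ0] = [T, T, T]
r6 m[wind→φ2] = [T, T, F]
r7 m[φ0→cld] = [T, F, T]
r7 m[φ0→wind] = [T, T, F]
r7 m[φ1→cld] = [T, T, T]
r7 m[φ1→ice] = [T, T, F]
r7 m[φ2→cld] = [F, F, T]
r7 m[φ2→wind] = [T, T, T]
r7 m[φ3→cld] = [T, T, T]
r7 m[φ3→ice] = [F, T, T]
r7 m[cld→φ0] = [F, F, T]
r7 m[cld→φ1] = [F, F, T]
r7 m[cld→φ2] = [T, F, T]
r7 m[cld→φ3] = [F, F, T]
r7 m[ice→φ1] = [F, T, T]
r7 m[ice→φ3] = [T, T, F]
r7 m[wind→φ0] = [T, T, T]
r7 m[wind→φ2] = [T, T, F]
fixed point reached at round 7
messages reach a fixed point at round 7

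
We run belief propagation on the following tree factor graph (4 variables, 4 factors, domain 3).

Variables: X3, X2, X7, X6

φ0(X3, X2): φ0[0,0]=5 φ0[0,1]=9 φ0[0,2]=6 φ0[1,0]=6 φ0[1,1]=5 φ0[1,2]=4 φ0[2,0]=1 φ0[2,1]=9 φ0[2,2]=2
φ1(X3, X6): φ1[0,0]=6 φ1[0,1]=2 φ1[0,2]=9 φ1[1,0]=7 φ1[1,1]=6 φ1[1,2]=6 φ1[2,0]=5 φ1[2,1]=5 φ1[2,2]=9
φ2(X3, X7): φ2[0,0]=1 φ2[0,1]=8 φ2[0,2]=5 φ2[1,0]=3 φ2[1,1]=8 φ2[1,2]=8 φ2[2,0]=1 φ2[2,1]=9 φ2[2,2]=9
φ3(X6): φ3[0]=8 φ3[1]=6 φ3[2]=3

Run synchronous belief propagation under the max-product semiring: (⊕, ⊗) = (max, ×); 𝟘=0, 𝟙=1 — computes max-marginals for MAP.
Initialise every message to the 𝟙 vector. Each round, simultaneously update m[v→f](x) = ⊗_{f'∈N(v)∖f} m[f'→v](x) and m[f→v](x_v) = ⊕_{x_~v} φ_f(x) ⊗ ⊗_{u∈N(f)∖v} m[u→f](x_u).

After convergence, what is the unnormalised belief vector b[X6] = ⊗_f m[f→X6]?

init: all messages = 𝟙 over 3 values
r1 m[φ0→X3] = [9, 6, 9]
r1 m[φ0→X2] = [6, 9, 6]
r1 m[φ1→X3] = [9, 7, 9]
r1 m[φ1→X6] = [7, 6, 9]
r1 m[φ2→X3] = [8, 8, 9]
r1 m[φ2→X7] = [3, 9, 9]
r1 m[φ3→X6] = [8, 6, 3]
r1 m[X3→φ0] = [1, 1, 1]
r1 m[X3→φ1] = [1, 1, 1]
r1 m[X3→φ2] = [1, 1, 1]
r1 m[X2→φ0] = [1, 1, 1]
r1 m[X7→φ2] = [1, 1, 1]
r1 m[X6→φ1] = [1, 1, 1]
r1 m[X6→φ3] = [1, 1, 1]
r2 m[φ0→X3] = [9, 6, 9]
r2 m[φ0→X2] = [6, 9, 6]
r2 m[φ1→X3] = [9, 7, 9]
r2 m[φ1→X6] = [7, 6, 9]
r2 m[φ2→X3] = [8, 8, 9]
r2 m[φ2→X7] = [3, 9, 9]
r2 m[φ3→X6] = [8, 6, 3]
r2 m[X3→φ0] = [72, 56, 81]
r2 m[X3→φ1] = [72, 48, 81]
r2 m[X3→φ2] = [81, 42, 81]
r2 m[X2→φ0] = [1, 1, 1]
r2 m[X7→φ2] = [1, 1, 1]
r2 m[X6→φ1] = [8, 6, 3]
r2 m[X6→φ3] = [7, 6, 9]
r3 m[φ0→X3] = [9, 6, 9]
r3 m[φ0→X2] = [360, 729, 432]
r3 m[φ1→X3] = [48, 56, 40]
r3 m[φ1→X6] = [432, 405, 729]
r3 m[φ2→X3] = [8, 8, 9]
r3 m[φ2→X7] = [126, 729, 729]
r3 m[φ3→X6] = [8, 6, 3]
r3 m[X3→φ0] = [72, 56, 81]
r3 m[X3→φ1] = [72, 48, 81]
r3 m[X3→φ2] = [81, 42, 81]
r3 m[X2→φ0] = [1, 1, 1]
r3 m[X7→φ2] = [1, 1, 1]
r3 m[X6→φ1] = [8, 6, 3]
r3 m[X6→φ3] = [7, 6, 9]
r4 m[φ0→X3] = [9, 6, 9]
r4 m[φ0→X2] = [360, 729, 432]
r4 m[φ1→X3] = [48, 56, 40]
r4 m[φ1→X6] = [432, 405, 729]
r4 m[φ2→X3] = [8, 8, 9]
r4 m[φ2→X7] = [126, 729, 729]
r4 m[φ3→X6] = [8, 6, 3]
r4 m[X3→φ0] = [384, 448, 360]
r4 m[X3→φ1] = [72, 48, 81]
r4 m[X3→φ2] = [432, 336, 360]
r4 m[X2→φ0] = [1, 1, 1]
r4 m[X7→φ2] = [1, 1, 1]
r4 m[X6→φ1] = [8, 6, 3]
r4 m[X6→φ3] = [432, 405, 729]
r5 m[φ0→X3] = [9, 6, 9]
r5 m[φ0→X2] = [2688, 3456, 2304]
r5 m[φ1→X3] = [48, 56, 40]
r5 m[φ1→X6] = [432, 405, 729]
r5 m[φ2→X3] = [8, 8, 9]
r5 m[φ2→X7] = [1008, 3456, 3240]
r5 m[φ3→X6] = [8, 6, 3]
r5 m[X3→φ0] = [384, 448, 360]
r5 m[X3→φ1] = [72, 48, 81]
r5 m[X3→φ2] = [432, 336, 360]
r5 m[X2→φ0] = [1, 1, 1]
r5 m[X7→φ2] = [1, 1, 1]
r5 m[X6→φ1] = [8, 6, 3]
r5 m[X6→φ3] = [432, 405, 729]
r6 m[φ0→X3] = [9, 6, 9]
r6 m[φ0→X2] = [2688, 3456, 2304]
r6 m[φ1→X3] = [48, 56, 40]
r6 m[φ1→X6] = [432, 405, 729]
r6 m[φ2→X3] = [8, 8, 9]
r6 m[φ2→X7] = [1008, 3456, 3240]
r6 m[φ3→X6] = [8, 6, 3]
r6 m[X3→φ0] = [384, 448, 360]
r6 m[X3→φ1] = [72, 48, 81]
r6 m[X3→φ2] = [432, 336, 360]
r6 m[X2→φ0] = [1, 1, 1]
r6 m[X7→φ2] = [1, 1, 1]
r6 m[X6→φ1] = [8, 6, 3]
r6 m[X6→φ3] = [432, 405, 729]
fixed point reached at round 6
b[X6] = ⊗ incoming = [3456, 2430, 2187]

b[X6] = [3456, 2430, 2187]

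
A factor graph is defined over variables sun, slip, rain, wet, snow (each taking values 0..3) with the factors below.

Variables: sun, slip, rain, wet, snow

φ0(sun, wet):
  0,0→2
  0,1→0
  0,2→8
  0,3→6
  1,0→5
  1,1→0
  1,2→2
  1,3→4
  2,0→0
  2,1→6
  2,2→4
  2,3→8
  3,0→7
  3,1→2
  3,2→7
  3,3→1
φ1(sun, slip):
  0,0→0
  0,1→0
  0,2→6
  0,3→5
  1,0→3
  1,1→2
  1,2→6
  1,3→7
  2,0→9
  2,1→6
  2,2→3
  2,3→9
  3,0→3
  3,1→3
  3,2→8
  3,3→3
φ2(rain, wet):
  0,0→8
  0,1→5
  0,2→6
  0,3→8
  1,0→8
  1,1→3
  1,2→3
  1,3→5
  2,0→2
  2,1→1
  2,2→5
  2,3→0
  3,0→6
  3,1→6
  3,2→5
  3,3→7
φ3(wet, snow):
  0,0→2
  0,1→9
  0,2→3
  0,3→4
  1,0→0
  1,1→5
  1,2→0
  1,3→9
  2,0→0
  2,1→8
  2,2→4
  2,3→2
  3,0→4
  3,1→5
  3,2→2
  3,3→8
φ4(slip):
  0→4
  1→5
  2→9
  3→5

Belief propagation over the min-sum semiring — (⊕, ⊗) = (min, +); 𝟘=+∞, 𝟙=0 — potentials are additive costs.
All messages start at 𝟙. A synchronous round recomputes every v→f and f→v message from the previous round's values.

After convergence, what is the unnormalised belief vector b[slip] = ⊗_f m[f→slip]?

b[slip] = [5, 6, 16, 11]

init: all messages = 𝟙 over 4 values
r1 m[φ0→sun] = [0, 0, 0, 1]
r1 m[φ0→wet] = [0, 0, 2, 1]
r1 m[φ1→sun] = [0, 2, 3, 3]
r1 m[φ1→slip] = [0, 0, 3, 3]
r1 m[φ2→rain] = [5, 3, 0, 5]
r1 m[φ2→wet] = [2, 1, 3, 0]
r1 m[φ3→wet] = [2, 0, 0, 2]
r1 m[φ3→snow] = [0, 5, 0, 2]
r1 m[φ4→slip] = [4, 5, 9, 5]
r1 m[sun→φ0] = [0, 0, 0, 0]
r1 m[sun→φ1] = [0, 0, 0, 0]
r1 m[slip→φ1] = [0, 0, 0, 0]
r1 m[slip→φ4] = [0, 0, 0, 0]
r1 m[rain→φ2] = [0, 0, 0, 0]
r1 m[wet→φ0] = [0, 0, 0, 0]
r1 m[wet→φ2] = [0, 0, 0, 0]
r1 m[wet→φ3] = [0, 0, 0, 0]
r1 m[snow→φ3] = [0, 0, 0, 0]
r2 m[φ0→sun] = [0, 0, 0, 1]
r2 m[φ0→wet] = [0, 0, 2, 1]
r2 m[φ1→sun] = [0, 2, 3, 3]
r2 m[φ1→slip] = [0, 0, 3, 3]
r2 m[φ2→rain] = [5, 3, 0, 5]
r2 m[φ2→wet] = [2, 1, 3, 0]
r2 m[φ3→wet] = [2, 0, 0, 2]
r2 m[φ3→snow] = [0, 5, 0, 2]
r2 m[φ4→slip] = [4, 5, 9, 5]
r2 m[sun→φ0] = [0, 2, 3, 3]
r2 m[sun→φ1] = [0, 0, 0, 1]
r2 m[slip→φ1] = [4, 5, 9, 5]
r2 m[slip→φ4] = [0, 0, 3, 3]
r2 m[rain→φ2] = [0, 0, 0, 0]
r2 m[wet→φ0] = [4, 1, 3, 2]
r2 m[wet→φ2] = [2, 0, 2, 3]
r2 m[wet→φ3] = [2, 1, 5, 1]
r2 m[snow→φ3] = [0, 0, 0, 0]
r3 m[φ0→sun] = [1, 1, 4, 3]
r3 m[φ0→wet] = [2, 0, 4, 4]
r3 m[φ1→sun] = [4, 7, 11, 7]
r3 m[φ1→slip] = [0, 0, 3, 4]
r3 m[φ2→rain] = [5, 3, 1, 6]
r3 m[φ2→wet] = [2, 1, 3, 0]
r3 m[φ3→wet] = [2, 0, 0, 2]
r3 m[φ3→snow] = [1, 6, 1, 6]
r3 m[φ4→slip] = [4, 5, 9, 5]
r3 m[sun→φ0] = [0, 2, 3, 3]
r3 m[sun→φ1] = [0, 0, 0, 1]
r3 m[slip→φ1] = [4, 5, 9, 5]
r3 m[slip→φ4] = [0, 0, 3, 3]
r3 m[rain→φ2] = [0, 0, 0, 0]
r3 m[wet→φ0] = [4, 1, 3, 2]
r3 m[wet→φ2] = [2, 0, 2, 3]
r3 m[wet→φ3] = [2, 1, 5, 1]
r3 m[snow→φ3] = [0, 0, 0, 0]
r4 m[φ0→sun] = [1, 1, 4, 3]
r4 m[φ0→wet] = [2, 0, 4, 4]
r4 m[φ1→sun] = [4, 7, 11, 7]
r4 m[φ1→slip] = [0, 0, 3, 4]
r4 m[φ2→rain] = [5, 3, 1, 6]
r4 m[φ2→wet] = [2, 1, 3, 0]
r4 m[φ3→wet] = [2, 0, 0, 2]
r4 m[φ3→snow] = [1, 6, 1, 6]
r4 m[φ4→slip] = [4, 5, 9, 5]
r4 m[sun→φ0] = [4, 7, 11, 7]
r4 m[sun→φ1] = [1, 1, 4, 3]
r4 m[slip→φ1] = [4, 5, 9, 5]
r4 m[slip→φ4] = [0, 0, 3, 4]
r4 m[rain→φ2] = [0, 0, 0, 0]
r4 m[wet→φ0] = [4, 1, 3, 2]
r4 m[wet→φ2] = [4, 0, 4, 6]
r4 m[wet→φ3] = [4, 1, 7, 4]
r4 m[snow→φ3] = [0, 0, 0, 0]
r5 m[φ0→sun] = [1, 1, 4, 3]
r5 m[φ0→wet] = [6, 4, 9, 8]
r5 m[φ1→sun] = [4, 7, 11, 7]
r5 m[φ1→slip] = [1, 1, 7, 6]
r5 m[φ2→rain] = [5, 3, 1, 6]
r5 m[φ2→wet] = [2, 1, 3, 0]
r5 m[φ3→wet] = [2, 0, 0, 2]
r5 m[φ3→snow] = [1, 6, 1, 8]
r5 m[φ4→slip] = [4, 5, 9, 5]
r5 m[sun→φ0] = [4, 7, 11, 7]
r5 m[sun→φ1] = [1, 1, 4, 3]
r5 m[slip→φ1] = [4, 5, 9, 5]
r5 m[slip→φ4] = [0, 0, 3, 4]
r5 m[rain→φ2] = [0, 0, 0, 0]
r5 m[wet→φ0] = [4, 1, 3, 2]
r5 m[wet→φ2] = [4, 0, 4, 6]
r5 m[wet→φ3] = [4, 1, 7, 4]
r5 m[snow→φ3] = [0, 0, 0, 0]
r6 m[φ0→sun] = [1, 1, 4, 3]
r6 m[φ0→wet] = [6, 4, 9, 8]
r6 m[φ1→sun] = [4, 7, 11, 7]
r6 m[φ1→slip] = [1, 1, 7, 6]
r6 m[φ2→rain] = [5, 3, 1, 6]
r6 m[φ2→wet] = [2, 1, 3, 0]
r6 m[φ3→wet] = [2, 0, 0, 2]
r6 m[φ3→snow] = [1, 6, 1, 8]
r6 m[φ4→slip] = [4, 5, 9, 5]
r6 m[sun→φ0] = [4, 7, 11, 7]
r6 m[sun→φ1] = [1, 1, 4, 3]
r6 m[slip→φ1] = [4, 5, 9, 5]
r6 m[slip→φ4] = [1, 1, 7, 6]
r6 m[rain→φ2] = [0, 0, 0, 0]
r6 m[wet→φ0] = [4, 1, 3, 2]
r6 m[wet→φ2] = [8, 4, 9, 10]
r6 m[wet→φ3] = [8, 5, 12, 8]
r6 m[snow→φ3] = [0, 0, 0, 0]
r7 m[φ0→sun] = [1, 1, 4, 3]
r7 m[φ0→wet] = [6, 4, 9, 8]
r7 m[φ1→sun] = [4, 7, 11, 7]
r7 m[φ1→slip] = [1, 1, 7, 6]
r7 m[φ2→rain] = [9, 7, 5, 10]
r7 m[φ2→wet] = [2, 1, 3, 0]
r7 m[φ3→wet] = [2, 0, 0, 2]
r7 m[φ3→snow] = [5, 10, 5, 12]
r7 m[φ4→slip] = [4, 5, 9, 5]
r7 m[sun→φ0] = [4, 7, 11, 7]
r7 m[sun→φ1] = [1, 1, 4, 3]
r7 m[slip→φ1] = [4, 5, 9, 5]
r7 m[slip→φ4] = [1, 1, 7, 6]
r7 m[rain→φ2] = [0, 0, 0, 0]
r7 m[wet→φ0] = [4, 1, 3, 2]
r7 m[wet→φ2] = [8, 4, 9, 10]
r7 m[wet→φ3] = [8, 5, 12, 8]
r7 m[snow→φ3] = [0, 0, 0, 0]
r8 m[φ0→sun] = [1, 1, 4, 3]
r8 m[φ0→wet] = [6, 4, 9, 8]
r8 m[φ1→sun] = [4, 7, 11, 7]
r8 m[φ1→slip] = [1, 1, 7, 6]
r8 m[φ2→rain] = [9, 7, 5, 10]
r8 m[φ2→wet] = [2, 1, 3, 0]
r8 m[φ3→wet] = [2, 0, 0, 2]
r8 m[φ3→snow] = [5, 10, 5, 12]
r8 m[φ4→slip] = [4, 5, 9, 5]
r8 m[sun→φ0] = [4, 7, 11, 7]
r8 m[sun→φ1] = [1, 1, 4, 3]
r8 m[slip→φ1] = [4, 5, 9, 5]
r8 m[slip→φ4] = [1, 1, 7, 6]
r8 m[rain→φ2] = [0, 0, 0, 0]
r8 m[wet→φ0] = [4, 1, 3, 2]
r8 m[wet→φ2] = [8, 4, 9, 10]
r8 m[wet→φ3] = [8, 5, 12, 8]
r8 m[snow→φ3] = [0, 0, 0, 0]
fixed point reached at round 8
b[slip] = ⊗ incoming = [5, 6, 16, 11]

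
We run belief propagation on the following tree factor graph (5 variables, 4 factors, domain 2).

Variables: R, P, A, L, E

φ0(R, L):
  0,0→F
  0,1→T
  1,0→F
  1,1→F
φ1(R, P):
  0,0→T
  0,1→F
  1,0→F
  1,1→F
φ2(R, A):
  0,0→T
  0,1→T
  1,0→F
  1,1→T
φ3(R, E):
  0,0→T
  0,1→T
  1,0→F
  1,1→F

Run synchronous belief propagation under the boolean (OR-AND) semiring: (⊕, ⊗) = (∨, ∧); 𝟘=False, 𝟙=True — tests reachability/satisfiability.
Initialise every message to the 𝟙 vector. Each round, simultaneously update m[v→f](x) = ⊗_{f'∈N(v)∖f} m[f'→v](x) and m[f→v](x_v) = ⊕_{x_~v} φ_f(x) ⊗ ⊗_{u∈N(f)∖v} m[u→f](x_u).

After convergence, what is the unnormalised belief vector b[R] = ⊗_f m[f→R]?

b[R] = [T, F]

init: all messages = 𝟙 over 2 values
r1 m[φ0→R] = [T, F]
r1 m[φ0→L] = [F, T]
r1 m[φ1→R] = [T, F]
r1 m[φ1→P] = [T, F]
r1 m[φ2→R] = [T, T]
r1 m[φ2→A] = [T, T]
r1 m[φ3→R] = [T, F]
r1 m[φ3→E] = [T, T]
r1 m[R→φ0] = [T, T]
r1 m[R→φ1] = [T, T]
r1 m[R→φ2] = [T, T]
r1 m[R→φ3] = [T, T]
r1 m[P→φ1] = [T, T]
r1 m[A→φ2] = [T, T]
r1 m[L→φ0] = [T, T]
r1 m[E→φ3] = [T, T]
r2 m[φ0→R] = [T, F]
r2 m[φ0→L] = [F, T]
r2 m[φ1→R] = [T, F]
r2 m[φ1→P] = [T, F]
r2 m[φ2→R] = [T, T]
r2 m[φ2→A] = [T, T]
r2 m[φ3→R] = [T, F]
r2 m[φ3→E] = [T, T]
r2 m[R→φ0] = [T, F]
r2 m[R→φ1] = [T, F]
r2 m[R→φ2] = [T, F]
r2 m[R→φ3] = [T, F]
r2 m[P→φ1] = [T, T]
r2 m[A→φ2] = [T, T]
r2 m[L→φ0] = [T, T]
r2 m[E→φ3] = [T, T]
r3 m[φ0→R] = [T, F]
r3 m[φ0→L] = [F, T]
r3 m[φ1→R] = [T, F]
r3 m[φ1→P] = [T, F]
r3 m[φ2→R] = [T, T]
r3 m[φ2→A] = [T, T]
r3 m[φ3→R] = [T, F]
r3 m[φ3→E] = [T, T]
r3 m[R→φ0] = [T, F]
r3 m[R→φ1] = [T, F]
r3 m[R→φ2] = [T, F]
r3 m[R→φ3] = [T, F]
r3 m[P→φ1] = [T, T]
r3 m[A→φ2] = [T, T]
r3 m[L→φ0] = [T, T]
r3 m[E→φ3] = [T, T]
fixed point reached at round 3
b[R] = ⊗ incoming = [T, F]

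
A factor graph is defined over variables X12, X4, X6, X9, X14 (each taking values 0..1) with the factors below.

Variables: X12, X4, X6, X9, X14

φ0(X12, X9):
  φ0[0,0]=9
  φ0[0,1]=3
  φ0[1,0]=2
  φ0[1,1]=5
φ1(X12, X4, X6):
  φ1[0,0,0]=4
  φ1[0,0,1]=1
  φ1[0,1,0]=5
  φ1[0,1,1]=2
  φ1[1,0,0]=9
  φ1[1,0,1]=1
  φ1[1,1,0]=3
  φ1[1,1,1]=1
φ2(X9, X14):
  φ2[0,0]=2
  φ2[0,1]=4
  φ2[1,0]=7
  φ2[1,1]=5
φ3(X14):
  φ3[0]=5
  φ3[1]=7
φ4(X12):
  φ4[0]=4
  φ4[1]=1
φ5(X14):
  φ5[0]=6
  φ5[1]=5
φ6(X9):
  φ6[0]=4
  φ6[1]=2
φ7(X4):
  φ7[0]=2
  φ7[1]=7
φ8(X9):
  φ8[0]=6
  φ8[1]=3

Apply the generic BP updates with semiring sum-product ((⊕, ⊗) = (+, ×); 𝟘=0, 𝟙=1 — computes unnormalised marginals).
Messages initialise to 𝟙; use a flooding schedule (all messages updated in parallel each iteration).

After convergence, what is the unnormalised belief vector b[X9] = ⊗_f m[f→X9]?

init: all messages = 𝟙 over 2 values
r1 m[φ0→X12] = [12, 7]
r1 m[φ0→X9] = [11, 8]
r1 m[φ1→X12] = [12, 14]
r1 m[φ1→X4] = [15, 11]
r1 m[φ1→X6] = [21, 5]
r1 m[φ2→X9] = [6, 12]
r1 m[φ2→X14] = [9, 9]
r1 m[φ3→X14] = [5, 7]
r1 m[φ4→X12] = [4, 1]
r1 m[φ5→X14] = [6, 5]
r1 m[φ6→X9] = [4, 2]
r1 m[φ7→X4] = [2, 7]
r1 m[φ8→X9] = [6, 3]
r1 m[X12→φ0] = [1, 1]
r1 m[X12→φ1] = [1, 1]
r1 m[X12→φ4] = [1, 1]
r1 m[X4→φ1] = [1, 1]
r1 m[X4→φ7] = [1, 1]
r1 m[X6→φ1] = [1, 1]
r1 m[X9→φ0] = [1, 1]
r1 m[X9→φ2] = [1, 1]
r1 m[X9→φ6] = [1, 1]
r1 m[X9→φ8] = [1, 1]
r1 m[X14→φ2] = [1, 1]
r1 m[X14→φ3] = [1, 1]
r1 m[X14→φ5] = [1, 1]
r2 m[φ0→X12] = [12, 7]
r2 m[φ0→X9] = [11, 8]
r2 m[φ1→X12] = [12, 14]
r2 m[φ1→X4] = [15, 11]
r2 m[φ1→X6] = [21, 5]
r2 m[φ2→X9] = [6, 12]
r2 m[φ2→X14] = [9, 9]
r2 m[φ3→X14] = [5, 7]
r2 m[φ4→X12] = [4, 1]
r2 m[φ5→X14] = [6, 5]
r2 m[φ6→X9] = [4, 2]
r2 m[φ7→X4] = [2, 7]
r2 m[φ8→X9] = [6, 3]
r2 m[X12→φ0] = [48, 14]
r2 m[X12→φ1] = [48, 7]
r2 m[X12→φ4] = [144, 98]
r2 m[X4→φ1] = [2, 7]
r2 m[X4→φ7] = [15, 11]
r2 m[X6→φ1] = [1, 1]
r2 m[X9→φ0] = [144, 72]
r2 m[X9→φ2] = [264, 48]
r2 m[X9→φ6] = [396, 288]
r2 m[X9→φ8] = [264, 192]
r2 m[X14→φ2] = [30, 35]
r2 m[X14→φ3] = [54, 45]
r2 m[X14→φ5] = [45, 63]
r3 m[φ0→X12] = [1512, 648]
r3 m[φ0→X9] = [460, 214]
r3 m[φ1→X12] = [59, 48]
r3 m[φ1→X4] = [310, 364]
r3 m[φ1→X6] = [2337, 831]
r3 m[φ2→X9] = [200, 385]
r3 m[φ2→X14] = [864, 1296]
r3 m[φ3→X14] = [5, 7]
r3 m[φ4→X12] = [4, 1]
r3 m[φ5→X14] = [6, 5]
r3 m[φ6→X9] = [4, 2]
r3 m[φ7→X4] = [2, 7]
r3 m[φ8→X9] = [6, 3]
r3 m[X12→φ0] = [48, 14]
r3 m[X12→φ1] = [48, 7]
r3 m[X12→φ4] = [144, 98]
r3 m[X4→φ1] = [2, 7]
r3 m[X4→φ7] = [15, 11]
r3 m[X6→φ1] = [1, 1]
r3 m[X9→φ0] = [144, 72]
r3 m[X9→φ2] = [264, 48]
r3 m[X9→φ6] = [396, 288]
r3 m[X9→φ8] = [264, 192]
r3 m[X14→φ2] = [30, 35]
r3 m[X14→φ3] = [54, 45]
r3 m[X14→φ5] = [45, 63]
r4 m[φ0→X12] = [1512, 648]
r4 m[φ0→X9] = [460, 214]
r4 m[φ1→X12] = [59, 48]
r4 m[φ1→X4] = [310, 364]
r4 m[φ1→X6] = [2337, 831]
r4 m[φ2→X9] = [200, 385]
r4 m[φ2→X14] = [864, 1296]
r4 m[φ3→X14] = [5, 7]
r4 m[φ4→X12] = [4, 1]
r4 m[φ5→X14] = [6, 5]
r4 m[φ6→X9] = [4, 2]
r4 m[φ7→X4] = [2, 7]
r4 m[φ8→X9] = [6, 3]
r4 m[X12→φ0] = [236, 48]
r4 m[X12→φ1] = [6048, 648]
r4 m[X12→φ4] = [89208, 31104]
r4 m[X4→φ1] = [2, 7]
r4 m[X4→φ7] = [310, 364]
r4 m[X6→φ1] = [1, 1]
r4 m[X9→φ0] = [4800, 2310]
r4 m[X9→φ2] = [11040, 1284]
r4 m[X9→φ6] = [552000, 247170]
r4 m[X9→φ8] = [368000, 164780]
r4 m[X14→φ2] = [30, 35]
r4 m[X14→φ3] = [5184, 6480]
r4 m[X14→φ5] = [4320, 9072]
r5 m[φ0→X12] = [50130, 21150]
r5 m[φ0→X9] = [2220, 948]
r5 m[φ1→X12] = [59, 48]
r5 m[φ1→X4] = [36720, 44928]
r5 m[φ1→X6] = [285336, 102600]
r5 m[φ2→X9] = [200, 385]
r5 m[φ2→X14] = [31068, 50580]
r5 m[φ3→X14] = [5, 7]
r5 m[φ4→X12] = [4, 1]
r5 m[φ5→X14] = [6, 5]
r5 m[φ6→X9] = [4, 2]
r5 m[φ7→X4] = [2, 7]
r5 m[φ8→X9] = [6, 3]
r5 m[X12→φ0] = [236, 48]
r5 m[X12→φ1] = [6048, 648]
r5 m[X12→φ4] = [89208, 31104]
r5 m[X4→φ1] = [2, 7]
r5 m[X4→φ7] = [310, 364]
r5 m[X6→φ1] = [1, 1]
r5 m[X9→φ0] = [4800, 2310]
r5 m[X9→φ2] = [11040, 1284]
r5 m[X9→φ6] = [552000, 247170]
r5 m[X9→φ8] = [368000, 164780]
r5 m[X14→φ2] = [30, 35]
r5 m[X14→φ3] = [5184, 6480]
r5 m[X14→φ5] = [4320, 9072]
r6 m[φ0→X12] = [50130, 21150]
r6 m[φ0→X9] = [2220, 948]
r6 m[φ1→X12] = [59, 48]
r6 m[φ1→X4] = [36720, 44928]
r6 m[φ1→X6] = [285336, 102600]
r6 m[φ2→X9] = [200, 385]
r6 m[φ2→X14] = [31068, 50580]
r6 m[φ3→X14] = [5, 7]
r6 m[φ4→X12] = [4, 1]
r6 m[φ5→X14] = [6, 5]
r6 m[φ6→X9] = [4, 2]
r6 m[φ7→X4] = [2, 7]
r6 m[φ8→X9] = [6, 3]
r6 m[X12→φ0] = [236, 48]
r6 m[X12→φ1] = [200520, 21150]
r6 m[X12→φ4] = [2957670, 1015200]
r6 m[X4→φ1] = [2, 7]
r6 m[X4→φ7] = [36720, 44928]
r6 m[X6→φ1] = [1, 1]
r6 m[X9→φ0] = [4800, 2310]
r6 m[X9→φ2] = [53280, 5688]
r6 m[X9→φ6] = [2664000, 1094940]
r6 m[X9→φ8] = [1776000, 729960]
r6 m[X14→φ2] = [30, 35]
r6 m[X14→φ3] = [186408, 252900]
r6 m[X14→φ5] = [155340, 354060]
r7 m[φ0→X12] = [50130, 21150]
r7 m[φ0→X9] = [2220, 948]
r7 m[φ1→X12] = [59, 48]
r7 m[φ1→X4] = [1214100, 1488240]
r7 m[φ1→X6] = [9447210, 3398670]
r7 m[φ2→X9] = [200, 385]
r7 m[φ2→X14] = [146376, 241560]
r7 m[φ3→X14] = [5, 7]
r7 m[φ4→X12] = [4, 1]
r7 m[φ5→X14] = [6, 5]
r7 m[φ6→X9] = [4, 2]
r7 m[φ7→X4] = [2, 7]
r7 m[φ8→X9] = [6, 3]
r7 m[X12→φ0] = [236, 48]
r7 m[X12→φ1] = [200520, 21150]
r7 m[X12→φ4] = [2957670, 1015200]
r7 m[X4→φ1] = [2, 7]
r7 m[X4→φ7] = [36720, 44928]
r7 m[X6→φ1] = [1, 1]
r7 m[X9→φ0] = [4800, 2310]
r7 m[X9→φ2] = [53280, 5688]
r7 m[X9→φ6] = [2664000, 1094940]
r7 m[X9→φ8] = [1776000, 729960]
r7 m[X14→φ2] = [30, 35]
r7 m[X14→φ3] = [186408, 252900]
r7 m[X14→φ5] = [155340, 354060]
r8 m[φ0→X12] = [50130, 21150]
r8 m[φ0→X9] = [2220, 948]
r8 m[φ1→X12] = [59, 48]
r8 m[φ1→X4] = [1214100, 1488240]
r8 m[φ1→X6] = [9447210, 3398670]
r8 m[φ2→X9] = [200, 385]
r8 m[φ2→X14] = [146376, 241560]
r8 m[φ3→X14] = [5, 7]
r8 m[φ4→X12] = [4, 1]
r8 m[φ5→X14] = [6, 5]
r8 m[φ6→X9] = [4, 2]
r8 m[φ7→X4] = [2, 7]
r8 m[φ8→X9] = [6, 3]
r8 m[X12→φ0] = [236, 48]
r8 m[X12→φ1] = [200520, 21150]
r8 m[X12→φ4] = [2957670, 1015200]
r8 m[X4→φ1] = [2, 7]
r8 m[X4→φ7] = [1214100, 1488240]
r8 m[X6→φ1] = [1, 1]
r8 m[X9→φ0] = [4800, 2310]
r8 m[X9→φ2] = [53280, 5688]
r8 m[X9→φ6] = [2664000, 1094940]
r8 m[X9→φ8] = [1776000, 729960]
r8 m[X14→φ2] = [30, 35]
r8 m[X14→φ3] = [878256, 1207800]
r8 m[X14→φ5] = [731880, 1690920]
r9 m[φ0→X12] = [50130, 21150]
r9 m[φ0→X9] = [2220, 948]
r9 m[φ1→X12] = [59, 48]
r9 m[φ1→X4] = [1214100, 1488240]
r9 m[φ1→X6] = [9447210, 3398670]
r9 m[φ2→X9] = [200, 385]
r9 m[φ2→X14] = [146376, 241560]
r9 m[φ3→X14] = [5, 7]
r9 m[φ4→X12] = [4, 1]
r9 m[φ5→X14] = [6, 5]
r9 m[φ6→X9] = [4, 2]
r9 m[φ7→X4] = [2, 7]
r9 m[φ8→X9] = [6, 3]
r9 m[X12→φ0] = [236, 48]
r9 m[X12→φ1] = [200520, 21150]
r9 m[X12→φ4] = [2957670, 1015200]
r9 m[X4→φ1] = [2, 7]
r9 m[X4→φ7] = [1214100, 1488240]
r9 m[X6→φ1] = [1, 1]
r9 m[X9→φ0] = [4800, 2310]
r9 m[X9→φ2] = [53280, 5688]
r9 m[X9→φ6] = [2664000, 1094940]
r9 m[X9→φ8] = [1776000, 729960]
r9 m[X14→φ2] = [30, 35]
r9 m[X14→φ3] = [878256, 1207800]
r9 m[X14→φ5] = [731880, 1690920]
fixed point reached at round 9
b[X9] = ⊗ incoming = [10656000, 2189880]

b[X9] = [10656000, 2189880]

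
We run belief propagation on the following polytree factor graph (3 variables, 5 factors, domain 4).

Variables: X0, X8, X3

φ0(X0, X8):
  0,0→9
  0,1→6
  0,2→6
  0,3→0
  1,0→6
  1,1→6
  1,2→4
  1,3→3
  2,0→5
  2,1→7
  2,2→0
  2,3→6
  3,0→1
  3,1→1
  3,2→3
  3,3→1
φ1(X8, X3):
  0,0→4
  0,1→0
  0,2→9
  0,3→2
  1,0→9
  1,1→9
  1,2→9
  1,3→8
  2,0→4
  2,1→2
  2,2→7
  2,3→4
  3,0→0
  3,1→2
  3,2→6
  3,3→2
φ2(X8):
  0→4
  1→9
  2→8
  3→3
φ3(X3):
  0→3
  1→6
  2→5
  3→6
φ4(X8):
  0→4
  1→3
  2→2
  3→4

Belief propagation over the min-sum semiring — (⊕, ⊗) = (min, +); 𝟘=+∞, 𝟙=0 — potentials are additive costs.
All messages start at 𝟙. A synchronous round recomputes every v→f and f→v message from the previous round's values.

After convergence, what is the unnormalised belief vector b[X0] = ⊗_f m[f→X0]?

init: all messages = 𝟙 over 4 values
r1 m[φ0→X0] = [0, 3, 0, 1]
r1 m[φ0→X8] = [1, 1, 0, 0]
r1 m[φ1→X8] = [0, 8, 2, 0]
r1 m[φ1→X3] = [0, 0, 6, 2]
r1 m[φ2→X8] = [4, 9, 8, 3]
r1 m[φ3→X3] = [3, 6, 5, 6]
r1 m[φ4→X8] = [4, 3, 2, 4]
r1 m[X0→φ0] = [0, 0, 0, 0]
r1 m[X8→φ0] = [0, 0, 0, 0]
r1 m[X8→φ1] = [0, 0, 0, 0]
r1 m[X8→φ2] = [0, 0, 0, 0]
r1 m[X8→φ4] = [0, 0, 0, 0]
r1 m[X3→φ1] = [0, 0, 0, 0]
r1 m[X3→φ3] = [0, 0, 0, 0]
r2 m[φ0→X0] = [0, 3, 0, 1]
r2 m[φ0→X8] = [1, 1, 0, 0]
r2 m[φ1→X8] = [0, 8, 2, 0]
r2 m[φ1→X3] = [0, 0, 6, 2]
r2 m[φ2→X8] = [4, 9, 8, 3]
r2 m[φ3→X3] = [3, 6, 5, 6]
r2 m[φ4→X8] = [4, 3, 2, 4]
r2 m[X0→φ0] = [0, 0, 0, 0]
r2 m[X8→φ0] = [8, 20, 12, 7]
r2 m[X8→φ1] = [9, 13, 10, 7]
r2 m[X8→φ2] = [5, 12, 4, 4]
r2 m[X8→φ4] = [5, 18, 10, 3]
r2 m[X3→φ1] = [3, 6, 5, 6]
r2 m[X3→φ3] = [0, 0, 6, 2]
r3 m[φ0→X0] = [7, 10, 12, 8]
r3 m[φ0→X8] = [1, 1, 0, 0]
r3 m[φ1→X8] = [6, 12, 7, 3]
r3 m[φ1→X3] = [7, 9, 13, 9]
r3 m[φ2→X8] = [4, 9, 8, 3]
r3 m[φ3→X3] = [3, 6, 5, 6]
r3 m[φ4→X8] = [4, 3, 2, 4]
r3 m[X0→φ0] = [0, 0, 0, 0]
r3 m[X8→φ0] = [8, 20, 12, 7]
r3 m[X8→φ1] = [9, 13, 10, 7]
r3 m[X8→φ2] = [5, 12, 4, 4]
r3 m[X8→φ4] = [5, 18, 10, 3]
r3 m[X3→φ1] = [3, 6, 5, 6]
r3 m[X3→φ3] = [0, 0, 6, 2]
r4 m[φ0→X0] = [7, 10, 12, 8]
r4 m[φ0→X8] = [1, 1, 0, 0]
r4 m[φ1→X8] = [6, 12, 7, 3]
r4 m[φ1→X3] = [7, 9, 13, 9]
r4 m[φ2→X8] = [4, 9, 8, 3]
r4 m[φ3→X3] = [3, 6, 5, 6]
r4 m[φ4→X8] = [4, 3, 2, 4]
r4 m[X0→φ0] = [0, 0, 0, 0]
r4 m[X8→φ0] = [14, 24, 17, 10]
r4 m[X8→φ1] = [9, 13, 10, 7]
r4 m[X8→φ2] = [11, 16, 9, 7]
r4 m[X8→φ4] = [11, 22, 15, 6]
r4 m[X3→φ1] = [3, 6, 5, 6]
r4 m[X3→φ3] = [7, 9, 13, 9]
r5 m[φ0→X0] = [10, 13, 16, 11]
r5 m[φ0→X8] = [1, 1, 0, 0]
r5 m[φ1→X8] = [6, 12, 7, 3]
r5 m[φ1→X3] = [7, 9, 13, 9]
r5 m[φ2→X8] = [4, 9, 8, 3]
r5 m[φ3→X3] = [3, 6, 5, 6]
r5 m[φ4→X8] = [4, 3, 2, 4]
r5 m[X0→φ0] = [0, 0, 0, 0]
r5 m[X8→φ0] = [14, 24, 17, 10]
r5 m[X8→φ1] = [9, 13, 10, 7]
r5 m[X8→φ2] = [11, 16, 9, 7]
r5 m[X8→φ4] = [11, 22, 15, 6]
r5 m[X3→φ1] = [3, 6, 5, 6]
r5 m[X3→φ3] = [7, 9, 13, 9]
r6 m[φ0→X0] = [10, 13, 16, 11]
r6 m[φ0→X8] = [1, 1, 0, 0]
r6 m[φ1→X8] = [6, 12, 7, 3]
r6 m[φ1→X3] = [7, 9, 13, 9]
r6 m[φ2→X8] = [4, 9, 8, 3]
r6 m[φ3→X3] = [3, 6, 5, 6]
r6 m[φ4→X8] = [4, 3, 2, 4]
r6 m[X0→φ0] = [0, 0, 0, 0]
r6 m[X8→φ0] = [14, 24, 17, 10]
r6 m[X8→φ1] = [9, 13, 10, 7]
r6 m[X8→φ2] = [11, 16, 9, 7]
r6 m[X8→φ4] = [11, 22, 15, 6]
r6 m[X3→φ1] = [3, 6, 5, 6]
r6 m[X3→φ3] = [7, 9, 13, 9]
fixed point reached at round 6
b[X0] = ⊗ incoming = [10, 13, 16, 11]

b[X0] = [10, 13, 16, 11]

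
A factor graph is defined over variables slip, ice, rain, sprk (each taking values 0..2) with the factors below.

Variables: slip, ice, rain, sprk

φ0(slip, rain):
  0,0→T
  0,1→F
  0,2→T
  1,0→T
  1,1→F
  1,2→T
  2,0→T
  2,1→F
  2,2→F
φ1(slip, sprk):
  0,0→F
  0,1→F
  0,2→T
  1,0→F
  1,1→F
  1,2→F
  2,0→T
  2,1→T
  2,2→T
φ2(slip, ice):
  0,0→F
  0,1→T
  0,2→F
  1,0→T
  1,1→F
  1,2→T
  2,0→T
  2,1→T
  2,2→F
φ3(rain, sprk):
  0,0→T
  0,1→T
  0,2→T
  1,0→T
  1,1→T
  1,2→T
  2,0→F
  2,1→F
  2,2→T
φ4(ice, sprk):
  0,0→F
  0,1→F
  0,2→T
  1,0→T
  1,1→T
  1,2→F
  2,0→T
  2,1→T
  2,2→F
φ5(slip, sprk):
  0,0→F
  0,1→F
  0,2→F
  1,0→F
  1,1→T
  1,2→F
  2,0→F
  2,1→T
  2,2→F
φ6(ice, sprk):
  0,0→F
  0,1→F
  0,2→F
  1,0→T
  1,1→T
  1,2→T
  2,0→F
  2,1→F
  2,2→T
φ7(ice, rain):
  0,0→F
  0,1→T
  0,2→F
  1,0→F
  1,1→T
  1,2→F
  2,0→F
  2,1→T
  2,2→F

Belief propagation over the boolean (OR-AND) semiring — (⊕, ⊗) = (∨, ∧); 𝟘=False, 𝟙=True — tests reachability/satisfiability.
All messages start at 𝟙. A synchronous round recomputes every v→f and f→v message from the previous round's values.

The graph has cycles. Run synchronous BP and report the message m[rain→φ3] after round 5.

message @ round 5 = [F, F, F]

init: all messages = 𝟙 over 3 values
r1 m[φ0→slip] = [T, T, T]
r1 m[φ0→rain] = [T, F, T]
r1 m[φ1→slip] = [T, F, T]
r1 m[φ1→sprk] = [T, T, T]
r1 m[φ2→slip] = [T, T, T]
r1 m[φ2→ice] = [T, T, T]
r1 m[φ3→rain] = [T, T, T]
r1 m[φ3→sprk] = [T, T, T]
r1 m[φ4→ice] = [T, T, T]
r1 m[φ4→sprk] = [T, T, T]
r1 m[φ5→slip] = [F, T, T]
r1 m[φ5→sprk] = [F, T, F]
r1 m[φ6→ice] = [F, T, T]
r1 m[φ6→sprk] = [T, T, T]
r1 m[φ7→ice] = [T, T, T]
r1 m[φ7→rain] = [F, T, F]
r1 m[slip→φ0] = [T, T, T]
r1 m[slip→φ1] = [T, T, T]
r1 m[slip→φ2] = [T, T, T]
r1 m[slip→φ5] = [T, T, T]
r1 m[ice→φ2] = [T, T, T]
r1 m[ice→φ4] = [T, T, T]
r1 m[ice→φ6] = [T, T, T]
r1 m[ice→φ7] = [T, T, T]
r1 m[rain→φ0] = [T, T, T]
r1 m[rain→φ3] = [T, T, T]
r1 m[rain→φ7] = [T, T, T]
r1 m[sprk→φ1] = [T, T, T]
r1 m[sprk→φ3] = [T, T, T]
r1 m[sprk→φ4] = [T, T, T]
r1 m[sprk→φ5] = [T, T, T]
r1 m[sprk→φ6] = [T, T, T]
r2 m[φ0→slip] = [T, T, T]
r2 m[φ0→rain] = [T, F, T]
r2 m[φ1→slip] = [T, F, T]
r2 m[φ1→sprk] = [T, T, T]
r2 m[φ2→slip] = [T, T, T]
r2 m[φ2→ice] = [T, T, T]
r2 m[φ3→rain] = [T, T, T]
r2 m[φ3→sprk] = [T, T, T]
r2 m[φ4→ice] = [T, T, T]
r2 m[φ4→sprk] = [T, T, T]
r2 m[φ5→slip] = [F, T, T]
r2 m[φ5→sprk] = [F, T, F]
r2 m[φ6→ice] = [F, T, T]
r2 m[φ6→sprk] = [T, T, T]
r2 m[φ7→ice] = [T, T, T]
r2 m[φ7→rain] = [F, T, F]
r2 m[slip→φ0] = [F, F, T]
r2 m[slip→φ1] = [F, T, T]
r2 m[slip→φ2] = [F, F, T]
r2 m[slip→φ5] = [T, F, T]
r2 m[ice→φ2] = [F, T, T]
r2 m[ice→φ4] = [F, T, T]
r2 m[ice→φ6] = [T, T, T]
r2 m[ice→φ7] = [F, T, T]
r2 m[rain→φ0] = [F, T, F]
r2 m[rain→φ3] = [F, F, F]
r2 m[rain→φ7] = [T, F, T]
r2 m[sprk→φ1] = [F, T, F]
r2 m[sprk→φ3] = [F, T, F]
r2 m[sprk→φ4] = [F, T, F]
r2 m[sprk→φ5] = [T, T, T]
r2 m[sprk→φ6] = [F, T, F]
r3 m[φ0→slip] = [F, F, F]
r3 m[φ0→rain] = [T, F, F]
r3 m[φ1→slip] = [F, F, T]
r3 m[φ1→sprk] = [T, T, T]
r3 m[φ2→slip] = [T, T, T]
r3 m[φ2→ice] = [T, T, F]
r3 m[φ3→rain] = [T, T, F]
r3 m[φ3→sprk] = [F, F, F]
r3 m[φ4→ice] = [F, T, T]
r3 m[φ4→sprk] = [T, T, F]
r3 m[φ5→slip] = [F, T, T]
r3 m[φ5→sprk] = [F, T, F]
r3 m[φ6→ice] = [F, T, F]
r3 m[φ6→sprk] = [T, T, T]
r3 m[φ7→ice] = [F, F, F]
r3 m[φ7→rain] = [F, T, F]
r3 m[slip→φ0] = [F, F, T]
r3 m[slip→φ1] = [F, T, T]
r3 m[slip→φ2] = [F, F, T]
r3 m[slip→φ5] = [T, F, T]
r3 m[ice→φ2] = [F, T, T]
r3 m[ice→φ4] = [F, T, T]
r3 m[ice→φ6] = [T, T, T]
r3 m[ice→φ7] = [F, T, T]
r3 m[rain→φ0] = [F, T, F]
r3 m[rain→φ3] = [F, F, F]
r3 m[rain→φ7] = [T, F, T]
r3 m[sprk→φ1] = [F, T, F]
r3 m[sprk→φ3] = [F, T, F]
r3 m[sprk→φ4] = [F, T, F]
r3 m[sprk→φ5] = [T, T, T]
r3 m[sprk→φ6] = [F, T, F]
r4 m[φ0→slip] = [F, F, F]
r4 m[φ0→rain] = [T, F, F]
r4 m[φ1→slip] = [F, F, T]
r4 m[φ1→sprk] = [T, T, T]
r4 m[φ2→slip] = [T, T, T]
r4 m[φ2→ice] = [T, T, F]
r4 m[φ3→rain] = [T, T, F]
r4 m[φ3→sprk] = [F, F, F]
r4 m[φ4→ice] = [F, T, T]
r4 m[φ4→sprk] = [T, T, F]
r4 m[φ5→slip] = [F, T, T]
r4 m[φ5→sprk] = [F, T, F]
r4 m[φ6→ice] = [F, T, F]
r4 m[φ6→sprk] = [T, T, T]
r4 m[φ7→ice] = [F, F, F]
r4 m[φ7→rain] = [F, T, F]
r4 m[slip→φ0] = [F, F, T]
r4 m[slip→φ1] = [F, F, F]
r4 m[slip→φ2] = [F, F, F]
r4 m[slip→φ5] = [F, F, F]
r4 m[ice→φ2] = [F, F, F]
r4 m[ice→φ4] = [F, F, F]
r4 m[ice→φ6] = [F, F, F]
r4 m[ice→φ7] = [F, T, F]
r4 m[rain→φ0] = [F, T, F]
r4 m[rain→φ3] = [F, F, F]
r4 m[rain→φ7] = [T, F, F]
r4 m[sprk→φ1] = [F, F, F]
r4 m[sprk→φ3] = [F, T, F]
r4 m[sprk→φ4] = [F, F, F]
r4 m[sprk→φ5] = [F, F, F]
r4 m[sprk→φ6] = [F, F, F]
r5 m[φ0→slip] = [F, F, F]
r5 m[φ0→rain] = [T, F, F]
r5 m[φ1→slip] = [F, F, F]
r5 m[φ1→sprk] = [F, F, F]
r5 m[φ2→slip] = [F, F, F]
r5 m[φ2→ice] = [F, F, F]
r5 m[φ3→rain] = [T, T, F]
r5 m[φ3→sprk] = [F, F, F]
r5 m[φ4→ice] = [F, F, F]
r5 m[φ4→sprk] = [F, F, F]
r5 m[φ5→slip] = [F, F, F]
r5 m[φ5→sprk] = [F, F, F]
r5 m[φ6→ice] = [F, F, F]
r5 m[φ6→sprk] = [F, F, F]
r5 m[φ7→ice] = [F, F, F]
r5 m[φ7→rain] = [F, T, F]
r5 m[slip→φ0] = [F, F, T]
r5 m[slip→φ1] = [F, F, F]
r5 m[slip→φ2] = [F, F, F]
r5 m[slip→φ5] = [F, F, F]
r5 m[ice→φ2] = [F, F, F]
r5 m[ice→φ4] = [F, F, F]
r5 m[ice→φ6] = [F, F, F]
r5 m[ice→φ7] = [F, T, F]
r5 m[rain→φ0] = [F, T, F]
r5 m[rain→φ3] = [F, F, F]
r5 m[rain→φ7] = [T, F, F]
r5 m[sprk→φ1] = [F, F, F]
r5 m[sprk→φ3] = [F, T, F]
r5 m[sprk→φ4] = [F, F, F]
r5 m[sprk→φ5] = [F, F, F]
r5 m[sprk→φ6] = [F, F, F]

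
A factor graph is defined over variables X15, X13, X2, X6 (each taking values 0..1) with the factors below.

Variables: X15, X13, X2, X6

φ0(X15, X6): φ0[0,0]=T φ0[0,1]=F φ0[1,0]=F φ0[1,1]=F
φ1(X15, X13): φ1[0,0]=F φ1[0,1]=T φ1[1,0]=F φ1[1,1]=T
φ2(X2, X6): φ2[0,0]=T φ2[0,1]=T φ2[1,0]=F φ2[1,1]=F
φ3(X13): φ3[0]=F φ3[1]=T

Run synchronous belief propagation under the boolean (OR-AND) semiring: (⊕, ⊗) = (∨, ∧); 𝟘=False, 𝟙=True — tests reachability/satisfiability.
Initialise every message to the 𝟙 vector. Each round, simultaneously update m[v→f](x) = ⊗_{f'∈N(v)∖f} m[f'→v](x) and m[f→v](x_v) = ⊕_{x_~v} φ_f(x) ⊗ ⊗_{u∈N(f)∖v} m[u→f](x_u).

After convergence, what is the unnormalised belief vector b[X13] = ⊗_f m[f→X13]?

init: all messages = 𝟙 over 2 values
r1 m[φ0→X15] = [T, F]
r1 m[φ0→X6] = [T, F]
r1 m[φ1→X15] = [T, T]
r1 m[φ1→X13] = [F, T]
r1 m[φ2→X2] = [T, F]
r1 m[φ2→X6] = [T, T]
r1 m[φ3→X13] = [F, T]
r1 m[X15→φ0] = [T, T]
r1 m[X15→φ1] = [T, T]
r1 m[X13→φ1] = [T, T]
r1 m[X13→φ3] = [T, T]
r1 m[X2→φ2] = [T, T]
r1 m[X6→φ0] = [T, T]
r1 m[X6→φ2] = [T, T]
r2 m[φ0→X15] = [T, F]
r2 m[φ0→X6] = [T, F]
r2 m[φ1→X15] = [T, T]
r2 m[φ1→X13] = [F, T]
r2 m[φ2→X2] = [T, F]
r2 m[φ2→X6] = [T, T]
r2 m[φ3→X13] = [F, T]
r2 m[X15→φ0] = [T, T]
r2 m[X15→φ1] = [T, F]
r2 m[X13→φ1] = [F, T]
r2 m[X13→φ3] = [F, T]
r2 m[X2→φ2] = [T, T]
r2 m[X6→φ0] = [T, T]
r2 m[X6→φ2] = [T, F]
r3 m[φ0→X15] = [T, F]
r3 m[φ0→X6] = [T, F]
r3 m[φ1→X15] = [T, T]
r3 m[φ1→X13] = [F, T]
r3 m[φ2→X2] = [T, F]
r3 m[φ2→X6] = [T, T]
r3 m[φ3→X13] = [F, T]
r3 m[X15→φ0] = [T, T]
r3 m[X15→φ1] = [T, F]
r3 m[X13→φ1] = [F, T]
r3 m[X13→φ3] = [F, T]
r3 m[X2→φ2] = [T, T]
r3 m[X6→φ0] = [T, T]
r3 m[X6→φ2] = [T, F]
fixed point reached at round 3
b[X13] = ⊗ incoming = [F, T]

b[X13] = [F, T]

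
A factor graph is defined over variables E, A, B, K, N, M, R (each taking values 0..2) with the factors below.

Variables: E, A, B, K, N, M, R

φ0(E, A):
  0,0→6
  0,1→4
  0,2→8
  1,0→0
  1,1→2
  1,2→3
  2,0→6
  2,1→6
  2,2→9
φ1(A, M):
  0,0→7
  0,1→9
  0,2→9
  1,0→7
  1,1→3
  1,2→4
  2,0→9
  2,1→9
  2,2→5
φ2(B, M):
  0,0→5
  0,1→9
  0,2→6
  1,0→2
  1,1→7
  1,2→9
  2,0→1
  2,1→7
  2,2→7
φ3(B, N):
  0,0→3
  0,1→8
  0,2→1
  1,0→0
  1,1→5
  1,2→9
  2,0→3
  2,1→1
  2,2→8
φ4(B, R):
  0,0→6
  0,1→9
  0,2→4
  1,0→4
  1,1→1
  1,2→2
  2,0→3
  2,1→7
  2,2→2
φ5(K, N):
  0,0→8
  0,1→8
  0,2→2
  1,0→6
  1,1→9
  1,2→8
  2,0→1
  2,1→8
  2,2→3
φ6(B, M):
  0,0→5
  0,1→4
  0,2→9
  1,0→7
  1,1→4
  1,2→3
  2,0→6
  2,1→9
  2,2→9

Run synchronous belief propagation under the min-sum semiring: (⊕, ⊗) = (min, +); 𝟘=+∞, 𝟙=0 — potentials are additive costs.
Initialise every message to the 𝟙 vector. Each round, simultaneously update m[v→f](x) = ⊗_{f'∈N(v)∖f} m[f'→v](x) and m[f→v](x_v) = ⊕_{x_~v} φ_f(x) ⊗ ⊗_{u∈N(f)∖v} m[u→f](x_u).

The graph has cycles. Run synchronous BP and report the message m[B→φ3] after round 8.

message @ round 8 = [64, 64, 63]

init: all messages = 𝟙 over 3 values
r1 m[φ0→E] = [4, 0, 6]
r1 m[φ0→A] = [0, 2, 3]
r1 m[φ1→A] = [7, 3, 5]
r1 m[φ1→M] = [7, 3, 4]
r1 m[φ2→B] = [5, 2, 1]
r1 m[φ2→M] = [1, 7, 6]
r1 m[φ3→B] = [1, 0, 1]
r1 m[φ3→N] = [0, 1, 1]
r1 m[φ4→B] = [4, 1, 2]
r1 m[φ4→R] = [3, 1, 2]
r1 m[φ5→K] = [2, 6, 1]
r1 m[φ5→N] = [1, 8, 2]
r1 m[φ6→B] = [4, 3, 6]
r1 m[φ6→M] = [5, 4, 3]
r1 m[E→φ0] = [0, 0, 0]
r1 m[A→φ0] = [0, 0, 0]
r1 m[A→φ1] = [0, 0, 0]
r1 m[B→φ2] = [0, 0, 0]
r1 m[B→φ3] = [0, 0, 0]
r1 m[B→φ4] = [0, 0, 0]
r1 m[B→φ6] = [0, 0, 0]
r1 m[K→φ5] = [0, 0, 0]
r1 m[N→φ3] = [0, 0, 0]
r1 m[N→φ5] = [0, 0, 0]
r1 m[M→φ1] = [0, 0, 0]
r1 m[M→φ2] = [0, 0, 0]
r1 m[M→φ6] = [0, 0, 0]
r1 m[R→φ4] = [0, 0, 0]
r2 m[φ0→E] = [4, 0, 6]
r2 m[φ0→A] = [0, 2, 3]
r2 m[φ1→A] = [7, 3, 5]
r2 m[φ1→M] = [7, 3, 4]
r2 m[φ2→B] = [5, 2, 1]
r2 m[φ2→M] = [1, 7, 6]
r2 m[φ3→B] = [1, 0, 1]
r2 m[φ3→N] = [0, 1, 1]
r2 m[φ4→B] = [4, 1, 2]
r2 m[φ4→R] = [3, 1, 2]
r2 m[φ5→K] = [2, 6, 1]
r2 m[φ5→N] = [1, 8, 2]
r2 m[φ6→B] = [4, 3, 6]
r2 m[φ6→M] = [5, 4, 3]
r2 m[E→φ0] = [0, 0, 0]
r2 m[A→φ0] = [7, 3, 5]
r2 m[A→φ1] = [0, 2, 3]
r2 m[B→φ2] = [9, 4, 9]
r2 m[B→φ3] = [13, 6, 9]
r2 m[B→φ4] = [10, 5, 8]
r2 m[B→φ6] = [10, 3, 4]
r2 m[K→φ5] = [0, 0, 0]
r2 m[N→φ3] = [1, 8, 2]
r2 m[N→φ5] = [0, 1, 1]
r2 m[M→φ1] = [6, 11, 9]
r2 m[M→φ2] = [12, 7, 7]
r2 m[M→φ6] = [8, 10, 10]
r2 m[R→φ4] = [0, 0, 0]
r3 m[φ0→E] = [7, 5, 9]
r3 m[φ0→A] = [0, 2, 3]
r3 m[φ1→A] = [13, 13, 14]
r3 m[φ1→M] = [7, 5, 6]
r3 m[φ2→B] = [13, 14, 13]
r3 m[φ2→M] = [6, 11, 13]
r3 m[φ3→B] = [3, 1, 4]
r3 m[φ3→N] = [6, 10, 14]
r3 m[φ4→B] = [4, 1, 2]
r3 m[φ4→R] = [9, 6, 7]
r3 m[φ5→K] = [3, 6, 1]
r3 m[φ5→N] = [1, 8, 2]
r3 m[φ6→B] = [13, 13, 14]
r3 m[φ6→M] = [10, 7, 6]
r3 m[E→φ0] = [0, 0, 0]
r3 m[A→φ0] = [7, 3, 5]
r3 m[A→φ1] = [0, 2, 3]
r3 m[B→φ2] = [9, 4, 9]
r3 m[B→φ3] = [13, 6, 9]
r3 m[B→φ4] = [10, 5, 8]
r3 m[B→φ6] = [10, 3, 4]
r3 m[K→φ5] = [0, 0, 0]
r3 m[N→φ3] = [1, 8, 2]
r3 m[N→φ5] = [0, 1, 1]
r3 m[M→φ1] = [6, 11, 9]
r3 m[M→φ2] = [12, 7, 7]
r3 m[M→φ6] = [8, 10, 10]
r3 m[R→φ4] = [0, 0, 0]
r4 m[φ0→E] = [7, 5, 9]
r4 m[φ0→A] = [0, 2, 3]
r4 m[φ1→A] = [13, 13, 14]
r4 m[φ1→M] = [7, 5, 6]
r4 m[φ2→B] = [13, 14, 13]
r4 m[φ2→M] = [6, 11, 13]
r4 m[φ3→B] = [3, 1, 4]
r4 m[φ3→N] = [6, 10, 14]
r4 m[φ4→B] = [4, 1, 2]
r4 m[φ4→R] = [9, 6, 7]
r4 m[φ5→K] = [3, 6, 1]
r4 m[φ5→N] = [1, 8, 2]
r4 m[φ6→B] = [13, 13, 14]
r4 m[φ6→M] = [10, 7, 6]
r4 m[E→φ0] = [0, 0, 0]
r4 m[A→φ0] = [13, 13, 14]
r4 m[A→φ1] = [0, 2, 3]
r4 m[B→φ2] = [20, 15, 20]
r4 m[B→φ3] = [30, 28, 29]
r4 m[B→φ4] = [29, 28, 31]
r4 m[B→φ6] = [20, 16, 19]
r4 m[K→φ5] = [0, 0, 0]
r4 m[N→φ3] = [1, 8, 2]
r4 m[N→φ5] = [6, 10, 14]
r4 m[M→φ1] = [16, 18, 19]
r4 m[M→φ2] = [17, 12, 12]
r4 m[M→φ6] = [13, 16, 19]
r4 m[R→φ4] = [0, 0, 0]
r5 m[φ0→E] = [17, 13, 19]
r5 m[φ0→A] = [0, 2, 3]
r5 m[φ1→A] = [23, 21, 24]
r5 m[φ1→M] = [7, 5, 6]
r5 m[φ2→B] = [18, 19, 18]
r5 m[φ2→M] = [17, 22, 24]
r5 m[φ3→B] = [3, 1, 4]
r5 m[φ3→N] = [28, 30, 31]
r5 m[φ4→B] = [4, 1, 2]
r5 m[φ4→R] = [32, 29, 30]
r5 m[φ5→K] = [14, 12, 7]
r5 m[φ5→N] = [1, 8, 2]
r5 m[φ6→B] = [18, 20, 19]
r5 m[φ6→M] = [23, 20, 19]
r5 m[E→φ0] = [0, 0, 0]
r5 m[A→φ0] = [13, 13, 14]
r5 m[A→φ1] = [0, 2, 3]
r5 m[B→φ2] = [20, 15, 20]
r5 m[B→φ3] = [30, 28, 29]
r5 m[B→φ4] = [29, 28, 31]
r5 m[B→φ6] = [20, 16, 19]
r5 m[K→φ5] = [0, 0, 0]
r5 m[N→φ3] = [1, 8, 2]
r5 m[N→φ5] = [6, 10, 14]
r5 m[M→φ1] = [16, 18, 19]
r5 m[M→φ2] = [17, 12, 12]
r5 m[M→φ6] = [13, 16, 19]
r5 m[R→φ4] = [0, 0, 0]
r6 m[φ0→E] = [17, 13, 19]
r6 m[φ0→A] = [0, 2, 3]
r6 m[φ1→A] = [23, 21, 24]
r6 m[φ1→M] = [7, 5, 6]
r6 m[φ2→B] = [18, 19, 18]
r6 m[φ2→M] = [17, 22, 24]
r6 m[φ3→B] = [3, 1, 4]
r6 m[φ3→N] = [28, 30, 31]
r6 m[φ4→B] = [4, 1, 2]
r6 m[φ4→R] = [32, 29, 30]
r6 m[φ5→K] = [14, 12, 7]
r6 m[φ5→N] = [1, 8, 2]
r6 m[φ6→B] = [18, 20, 19]
r6 m[φ6→M] = [23, 20, 19]
r6 m[E→φ0] = [0, 0, 0]
r6 m[A→φ0] = [23, 21, 24]
r6 m[A→φ1] = [0, 2, 3]
r6 m[B→φ2] = [25, 22, 25]
r6 m[B→φ3] = [40, 40, 39]
r6 m[B→φ4] = [39, 40, 41]
r6 m[B→φ6] = [25, 21, 24]
r6 m[K→φ5] = [0, 0, 0]
r6 m[N→φ3] = [1, 8, 2]
r6 m[N→φ5] = [28, 30, 31]
r6 m[M→φ1] = [40, 42, 43]
r6 m[M→φ2] = [30, 25, 25]
r6 m[M→φ6] = [24, 27, 30]
r6 m[R→φ4] = [0, 0, 0]
r7 m[φ0→E] = [25, 23, 27]
r7 m[φ0→A] = [0, 2, 3]
r7 m[φ1→A] = [47, 45, 48]
r7 m[φ1→M] = [7, 5, 6]
r7 m[φ2→B] = [31, 32, 31]
r7 m[φ2→M] = [24, 29, 31]
r7 m[φ3→B] = [3, 1, 4]
r7 m[φ3→N] = [40, 40, 41]
r7 m[φ4→B] = [4, 1, 2]
r7 m[φ4→R] = [44, 41, 42]
r7 m[φ5→K] = [33, 34, 29]
r7 m[φ5→N] = [1, 8, 2]
r7 m[φ6→B] = [29, 31, 30]
r7 m[φ6→M] = [28, 25, 24]
r7 m[E→φ0] = [0, 0, 0]
r7 m[A→φ0] = [23, 21, 24]
r7 m[A→φ1] = [0, 2, 3]
r7 m[B→φ2] = [25, 22, 25]
r7 m[B→φ3] = [40, 40, 39]
r7 m[B→φ4] = [39, 40, 41]
r7 m[B→φ6] = [25, 21, 24]
r7 m[K→φ5] = [0, 0, 0]
r7 m[N→φ3] = [1, 8, 2]
r7 m[N→φ5] = [28, 30, 31]
r7 m[M→φ1] = [40, 42, 43]
r7 m[M→φ2] = [30, 25, 25]
r7 m[M→φ6] = [24, 27, 30]
r7 m[R→φ4] = [0, 0, 0]
r8 m[φ0→E] = [25, 23, 27]
r8 m[φ0→A] = [0, 2, 3]
r8 m[φ1→A] = [47, 45, 48]
r8 m[φ1→M] = [7, 5, 6]
r8 m[φ2→B] = [31, 32, 31]
r8 m[φ2→M] = [24, 29, 31]
r8 m[φ3→B] = [3, 1, 4]
r8 m[φ3→N] = [40, 40, 41]
r8 m[φ4→B] = [4, 1, 2]
r8 m[φ4→R] = [44, 41, 42]
r8 m[φ5→K] = [33, 34, 29]
r8 m[φ5→N] = [1, 8, 2]
r8 m[φ6→B] = [29, 31, 30]
r8 m[φ6→M] = [28, 25, 24]
r8 m[E→φ0] = [0, 0, 0]
r8 m[A→φ0] = [47, 45, 48]
r8 m[A→φ1] = [0, 2, 3]
r8 m[B→φ2] = [36, 33, 36]
r8 m[B→φ3] = [64, 64, 63]
r8 m[B→φ4] = [63, 64, 65]
r8 m[B→φ6] = [38, 34, 37]
r8 m[K→φ5] = [0, 0, 0]
r8 m[N→φ3] = [1, 8, 2]
r8 m[N→φ5] = [40, 40, 41]
r8 m[M→φ1] = [52, 54, 55]
r8 m[M→φ2] = [35, 30, 30]
r8 m[M→φ6] = [31, 34, 37]
r8 m[R→φ4] = [0, 0, 0]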